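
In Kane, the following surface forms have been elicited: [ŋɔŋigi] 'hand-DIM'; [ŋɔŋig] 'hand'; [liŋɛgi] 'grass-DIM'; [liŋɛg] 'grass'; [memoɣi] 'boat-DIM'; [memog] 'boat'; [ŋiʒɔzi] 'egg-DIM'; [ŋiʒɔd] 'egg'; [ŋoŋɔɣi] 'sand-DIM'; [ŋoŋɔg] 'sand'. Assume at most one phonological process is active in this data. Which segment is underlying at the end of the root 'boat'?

/ɣ/

The stem for 'boat' ends in [ɣ] in [memoɣi] but [g] in [memog].
Compare 'hand', with invariant [g] in [ŋɔŋigi] and [ŋɔŋig]: an analysis with underlying /g/ and a rule producing [ɣ] before the DIM suffix would wrongly predict alternation here too.
The alternation reflects word-final hardening: voiced fricatives become stops word-finally. /ɣ/ is underlying.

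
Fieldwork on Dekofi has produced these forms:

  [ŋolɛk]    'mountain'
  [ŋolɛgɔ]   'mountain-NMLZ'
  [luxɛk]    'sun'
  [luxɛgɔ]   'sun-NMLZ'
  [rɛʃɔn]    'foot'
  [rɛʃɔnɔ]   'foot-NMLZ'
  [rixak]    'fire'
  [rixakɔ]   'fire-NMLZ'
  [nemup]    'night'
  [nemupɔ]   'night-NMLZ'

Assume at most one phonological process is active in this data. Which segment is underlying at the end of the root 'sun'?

/g/

The root 'sun' surfaces as [luxɛk] and [luxɛgɔ], with a stem-final [k] ~ [g] alternation.
The stem 'fire' ([rixak], [rixakɔ]) shows [k] unchanged in both environments, so [k] cannot be basic with [g] derived before the NMLZ suffix.
Therefore /g/ is basic and [k] is derived by word-final obstruent devoicing (voiced obstruents become voiceless word-finally).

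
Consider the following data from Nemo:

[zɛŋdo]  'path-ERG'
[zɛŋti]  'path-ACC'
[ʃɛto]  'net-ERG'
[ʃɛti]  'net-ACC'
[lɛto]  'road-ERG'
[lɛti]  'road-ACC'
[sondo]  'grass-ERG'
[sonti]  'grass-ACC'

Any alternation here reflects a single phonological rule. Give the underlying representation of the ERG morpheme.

The ERG morpheme has two allomorphs, [-do] and [-to].
By contrast the ACC suffix keeps its initial [t] throughout — that segment must be underlying.
The ERG suffix is therefore /-do/ underlyingly, with post-vocalic devoicing: voiced stops become voiceless after a vowel.

/-do/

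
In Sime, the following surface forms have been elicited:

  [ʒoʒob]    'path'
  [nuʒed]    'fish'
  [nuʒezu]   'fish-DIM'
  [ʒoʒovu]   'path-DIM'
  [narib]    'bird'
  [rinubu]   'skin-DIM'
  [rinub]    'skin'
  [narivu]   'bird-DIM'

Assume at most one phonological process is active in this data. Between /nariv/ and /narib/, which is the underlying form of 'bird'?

In [narib] and [narivu] the final segment of 'bird' alternates: [b] ~ [v].
But 'skin' keeps [b] in both environments ([rinub], [rinubu]), so there is no rule changing /b/ to [v] before the DIM suffix.
The underlying segment must be /v/; voiced fricatives become stops word-finally, yielding [b] there.

/nariv/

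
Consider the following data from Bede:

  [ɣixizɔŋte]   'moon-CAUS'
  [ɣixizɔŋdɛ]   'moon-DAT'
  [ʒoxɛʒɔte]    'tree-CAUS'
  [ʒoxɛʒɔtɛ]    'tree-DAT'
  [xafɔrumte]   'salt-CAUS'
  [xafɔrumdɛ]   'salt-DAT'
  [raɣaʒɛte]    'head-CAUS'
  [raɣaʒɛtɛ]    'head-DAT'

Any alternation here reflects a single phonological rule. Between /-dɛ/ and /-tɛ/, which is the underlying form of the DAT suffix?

The DAT morpheme has two allomorphs, [-dɛ] and [-tɛ].
By contrast the CAUS suffix keeps its initial [t] throughout — that segment must be underlying.
So the underlying form is /-dɛ/, and voiced stops become voiceless after a vowel.

/-dɛ/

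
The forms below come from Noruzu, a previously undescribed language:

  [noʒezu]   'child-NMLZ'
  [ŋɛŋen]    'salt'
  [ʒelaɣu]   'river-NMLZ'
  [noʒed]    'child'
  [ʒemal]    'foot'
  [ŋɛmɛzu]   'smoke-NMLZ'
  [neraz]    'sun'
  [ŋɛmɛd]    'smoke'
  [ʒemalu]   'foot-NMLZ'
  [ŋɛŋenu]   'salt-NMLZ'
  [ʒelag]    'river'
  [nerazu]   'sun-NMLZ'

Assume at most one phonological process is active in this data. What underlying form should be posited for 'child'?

The root 'child' surfaces as [noʒed] and [noʒezu], with a stem-final [d] ~ [z] alternation.
If /z/ were underlying and a rule turned it into [d] in isolation, 'sun' would also alternate; but it has [z] in both [neraz] and [nerazu].
So /d/ is underlying, and a rule of intervocalic spirantization — voiced stops become fricatives between vowels — gives [z].
The underlying form of 'child' is therefore /noʒed/.

/noʒed/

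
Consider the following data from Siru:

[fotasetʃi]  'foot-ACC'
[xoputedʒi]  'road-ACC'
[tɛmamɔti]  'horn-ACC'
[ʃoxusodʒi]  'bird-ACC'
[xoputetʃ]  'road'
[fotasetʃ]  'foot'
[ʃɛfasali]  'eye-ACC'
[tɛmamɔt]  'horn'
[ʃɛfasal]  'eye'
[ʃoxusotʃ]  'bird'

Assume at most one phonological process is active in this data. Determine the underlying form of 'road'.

The stem for 'road' ends in [dʒ] in [xoputedʒi] but [tʃ] in [xoputetʃ].
The stem 'foot' ([fotasetʃi], [fotasetʃ]) shows [tʃ] unchanged in both environments, so [tʃ] cannot be basic with [dʒ] derived before the ACC suffix.
The alternation reflects word-final obstruent devoicing: voiced obstruents become voiceless word-finally. /dʒ/ is underlying.
Hence 'road' is /xoputedʒ/ underlyingly.

/xoputedʒ/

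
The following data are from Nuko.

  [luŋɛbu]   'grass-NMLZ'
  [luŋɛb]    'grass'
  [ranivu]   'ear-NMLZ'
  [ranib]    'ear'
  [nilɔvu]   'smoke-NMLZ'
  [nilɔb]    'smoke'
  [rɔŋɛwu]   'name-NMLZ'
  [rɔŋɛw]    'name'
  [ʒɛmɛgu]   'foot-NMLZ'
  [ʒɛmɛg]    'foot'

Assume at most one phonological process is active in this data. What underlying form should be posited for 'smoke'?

/nilɔv/

In [nilɔvu] and [nilɔb] the final segment of 'smoke' alternates: [v] ~ [b].
Compare 'grass', with invariant [b] in [luŋɛbu] and [luŋɛb]: an analysis with underlying /b/ and a rule producing [v] before the NMLZ suffix would wrongly predict alternation here too.
So /v/ is underlying, and a rule of word-final hardening — voiced fricatives become stops word-finally — gives [b].
Hence 'smoke' is /nilɔv/ underlyingly.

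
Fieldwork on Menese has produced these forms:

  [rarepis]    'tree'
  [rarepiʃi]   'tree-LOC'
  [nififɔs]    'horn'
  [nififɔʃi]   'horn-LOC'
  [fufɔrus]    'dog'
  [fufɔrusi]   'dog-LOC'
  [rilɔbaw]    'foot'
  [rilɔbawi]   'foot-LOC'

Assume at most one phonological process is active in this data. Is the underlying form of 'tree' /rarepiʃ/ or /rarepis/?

In [rarepis] and [rarepiʃi] the final segment of 'tree' alternates: [s] ~ [ʃ].
Compare 'dog', with invariant [s] in [fufɔrus] and [fufɔrusi]: an analysis with underlying /s/ and a rule producing [ʃ] before the LOC suffix would wrongly predict alternation here too.
The alternation reflects depalatalization: palato-alveolar /ʃ/ becomes [s] when no front vowel follows. /ʃ/ is underlying.

/rarepiʃ/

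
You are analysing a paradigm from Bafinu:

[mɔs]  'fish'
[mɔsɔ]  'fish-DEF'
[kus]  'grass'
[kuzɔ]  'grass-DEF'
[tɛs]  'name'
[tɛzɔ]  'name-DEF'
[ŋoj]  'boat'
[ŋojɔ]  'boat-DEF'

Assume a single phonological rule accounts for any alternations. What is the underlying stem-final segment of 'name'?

/z/

'name' shows [s] ~ [z] at the end of the stem ([tɛs] vs [tɛzɔ]).
Compare 'fish', with invariant [s] in [mɔs] and [mɔsɔ]: an analysis with underlying /s/ and a rule producing [z] before the DEF suffix would wrongly predict alternation here too.
Therefore /z/ is basic and [s] is derived by word-final obstruent devoicing (voiced obstruents become voiceless word-finally).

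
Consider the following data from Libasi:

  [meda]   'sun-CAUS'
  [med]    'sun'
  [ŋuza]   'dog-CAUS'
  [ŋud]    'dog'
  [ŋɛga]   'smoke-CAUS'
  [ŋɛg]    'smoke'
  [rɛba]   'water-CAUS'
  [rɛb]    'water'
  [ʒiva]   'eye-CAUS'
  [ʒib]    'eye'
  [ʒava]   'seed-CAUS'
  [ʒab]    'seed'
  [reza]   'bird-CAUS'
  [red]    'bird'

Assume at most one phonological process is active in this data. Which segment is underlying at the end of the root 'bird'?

/z/

The stem for 'bird' ends in [z] in [reza] but [d] in [red].
If /d/ were underlying and a rule turned it into [z] before the CAUS suffix, 'sun' would also alternate; but it has [d] in both [meda] and [med].
So /z/ is underlying, and a rule of word-final hardening — voiced fricatives become stops word-finally — gives [d].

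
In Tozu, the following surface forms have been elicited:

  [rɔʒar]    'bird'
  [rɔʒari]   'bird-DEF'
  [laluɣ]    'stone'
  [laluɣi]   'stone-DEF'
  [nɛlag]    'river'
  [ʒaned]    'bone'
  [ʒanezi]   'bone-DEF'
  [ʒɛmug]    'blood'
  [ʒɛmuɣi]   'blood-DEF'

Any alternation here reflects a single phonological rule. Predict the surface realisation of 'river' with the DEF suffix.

The root 'blood' surfaces as [ʒɛmug] and [ʒɛmuɣi], with a stem-final [g] ~ [ɣ] alternation.
If /ɣ/ were underlying and a rule turned it into [g] in isolation, 'stone' would also alternate; but it has [ɣ] in both [laluɣ] and [laluɣi].
Therefore /g/ is basic and [ɣ] is derived by intervocalic spirantization (voiced stops become fricatives between vowels).
The one attested form of 'river', [nɛlag], shows underlying /nɛlag/. Applying the same rule between vowels gives [nɛlaɣi].

[nɛlaɣi]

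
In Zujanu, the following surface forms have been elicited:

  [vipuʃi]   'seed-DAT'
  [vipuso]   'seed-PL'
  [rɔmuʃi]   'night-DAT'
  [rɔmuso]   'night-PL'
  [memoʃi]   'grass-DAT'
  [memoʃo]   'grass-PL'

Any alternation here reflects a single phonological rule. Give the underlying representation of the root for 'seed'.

The root 'seed' surfaces as [vipuʃi] and [vipuso], with a stem-final [ʃ] ~ [s] alternation.
The stem 'grass' ([memoʃi], [memoʃo]) shows [ʃ] unchanged in both environments, so [ʃ] cannot be basic with [s] derived before the PL suffix.
The alternation reflects palatalization before a front vowel: /s/ becomes palato-alveolar [ʃ] before a front vowel. /s/ is underlying.

/vipus/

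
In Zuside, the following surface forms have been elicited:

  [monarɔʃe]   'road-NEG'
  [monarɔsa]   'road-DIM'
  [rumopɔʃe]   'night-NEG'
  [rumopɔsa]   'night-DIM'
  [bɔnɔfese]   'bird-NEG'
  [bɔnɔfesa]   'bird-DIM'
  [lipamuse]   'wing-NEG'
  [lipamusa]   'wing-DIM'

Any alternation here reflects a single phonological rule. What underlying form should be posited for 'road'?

/monarɔʃ/

The stem for 'road' ends in [ʃ] in [monarɔʃe] but [s] in [monarɔsa].
The stem 'wing' ([lipamuse], [lipamusa]) shows [s] unchanged in both environments, so [s] cannot be basic with [ʃ] derived before the NEG suffix.
The underlying segment must be /ʃ/; palato-alveolar /ʃ/ becomes [s] when no front vowel follows, yielding [s] there.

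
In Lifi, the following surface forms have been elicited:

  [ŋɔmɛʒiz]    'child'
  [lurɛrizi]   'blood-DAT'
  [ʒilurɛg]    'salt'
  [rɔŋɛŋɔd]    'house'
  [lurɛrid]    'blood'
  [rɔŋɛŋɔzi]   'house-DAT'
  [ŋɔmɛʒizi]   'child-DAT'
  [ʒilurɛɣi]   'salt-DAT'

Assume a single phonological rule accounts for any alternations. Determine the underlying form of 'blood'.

The stem for 'blood' ends in [d] in [lurɛrid] but [z] in [lurɛrizi].
Compare 'child', with invariant [z] in [ŋɔmɛʒiz] and [ŋɔmɛʒizi]: an analysis with underlying /z/ and a rule producing [d] in isolation would wrongly predict alternation here too.
So /d/ is underlying, and a rule of intervocalic spirantization — voiced stops become fricatives between vowels — gives [z].
The underlying form of 'blood' is therefore /lurɛrid/.

/lurɛrid/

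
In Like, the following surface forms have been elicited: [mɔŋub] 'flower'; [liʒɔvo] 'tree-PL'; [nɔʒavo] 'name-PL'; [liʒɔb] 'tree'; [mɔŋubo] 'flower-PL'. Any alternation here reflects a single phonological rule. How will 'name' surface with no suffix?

[nɔʒab]

The stem for 'tree' ends in [b] in [liʒɔb] but [v] in [liʒɔvo].
Compare 'flower', with invariant [b] in [mɔŋub] and [mɔŋubo]: an analysis with underlying /b/ and a rule producing [v] before the PL suffix would wrongly predict alternation here too.
So /v/ is underlying, and a rule of word-final hardening — voiced fricatives become stops word-finally — gives [b].
From [nɔʒavo] the stem 'name' is /nɔʒav/; word-finally this yields [nɔʒab].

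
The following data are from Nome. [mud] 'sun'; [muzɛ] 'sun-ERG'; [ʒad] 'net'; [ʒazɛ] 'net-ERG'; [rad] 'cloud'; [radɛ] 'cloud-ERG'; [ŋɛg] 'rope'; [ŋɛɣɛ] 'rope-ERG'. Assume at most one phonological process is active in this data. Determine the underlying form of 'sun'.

/muz/

In [mud] and [muzɛ] the final segment of 'sun' alternates: [d] ~ [z].
But 'cloud' keeps [d] in both environments ([rad], [radɛ]), so there is no rule changing /d/ to [z] before the ERG suffix.
So /z/ is underlying, and a rule of word-final hardening — voiced fricatives become stops word-finally — gives [d].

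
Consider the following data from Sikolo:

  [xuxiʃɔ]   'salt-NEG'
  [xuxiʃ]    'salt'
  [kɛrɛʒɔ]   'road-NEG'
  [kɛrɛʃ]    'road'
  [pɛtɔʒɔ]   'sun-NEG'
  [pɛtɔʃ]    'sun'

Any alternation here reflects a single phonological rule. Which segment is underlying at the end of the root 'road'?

/ʒ/

In [kɛrɛʒɔ] and [kɛrɛʃ] the final segment of 'road' alternates: [ʒ] ~ [ʃ].
If /ʃ/ were underlying and a rule turned it into [ʒ] before the NEG suffix, 'salt' would also alternate; but it has [ʃ] in both [xuxiʃɔ] and [xuxiʃ].
The alternation reflects word-final obstruent devoicing: voiced obstruents become voiceless word-finally. /ʒ/ is underlying.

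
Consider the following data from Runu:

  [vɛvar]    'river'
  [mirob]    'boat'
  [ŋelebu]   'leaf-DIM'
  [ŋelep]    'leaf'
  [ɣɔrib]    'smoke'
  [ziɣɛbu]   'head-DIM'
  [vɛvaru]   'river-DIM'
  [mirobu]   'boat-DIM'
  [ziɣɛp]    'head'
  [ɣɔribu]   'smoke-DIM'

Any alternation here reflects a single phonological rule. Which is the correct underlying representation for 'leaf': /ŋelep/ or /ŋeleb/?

'leaf' shows [b] ~ [p] at the end of the stem ([ŋelebu] vs [ŋelep]).
If /b/ were underlying and a rule turned it into [p] in isolation, 'boat' would also alternate; but it has [b] in both [mirobu] and [mirob].
So /p/ is underlying, and a rule of intervocalic voicing — voiceless stops become voiced between vowels — gives [b].

/ŋelep/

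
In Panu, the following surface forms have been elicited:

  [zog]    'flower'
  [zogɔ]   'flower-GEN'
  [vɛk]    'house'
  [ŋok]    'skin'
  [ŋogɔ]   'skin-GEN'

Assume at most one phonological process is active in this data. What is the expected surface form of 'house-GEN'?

The stem for 'skin' ends in [k] in [ŋok] but [g] in [ŋogɔ].
Compare 'flower', with invariant [g] in [zog] and [zogɔ]: an analysis with underlying /g/ and a rule producing [k] in isolation would wrongly predict alternation here too.
The underlying segment must be /k/; voiceless stops become voiced between vowels, yielding [g] there.
From [vɛk] the stem 'house' is /vɛk/; between vowels this yields [vɛgɔ].

[vɛgɔ]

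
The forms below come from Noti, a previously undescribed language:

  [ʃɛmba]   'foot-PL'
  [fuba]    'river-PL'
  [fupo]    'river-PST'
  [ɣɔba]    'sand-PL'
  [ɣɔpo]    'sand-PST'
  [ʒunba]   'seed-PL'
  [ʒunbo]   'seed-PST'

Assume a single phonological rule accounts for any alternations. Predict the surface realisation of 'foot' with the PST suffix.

The PST suffix surfaces as [-bo] and [-po], depending on the final segment of the stem.
The PL suffix, which begins with [b], is invariant after every stem; so [b] is not altered by any rule here.
So the underlying form is /-po/, and voiceless stops become voiced after a nasal.
After 'foot', which ends in a nasal, the suffix surfaces as [-bo], giving [ʃɛmbo].

[ʃɛmbo]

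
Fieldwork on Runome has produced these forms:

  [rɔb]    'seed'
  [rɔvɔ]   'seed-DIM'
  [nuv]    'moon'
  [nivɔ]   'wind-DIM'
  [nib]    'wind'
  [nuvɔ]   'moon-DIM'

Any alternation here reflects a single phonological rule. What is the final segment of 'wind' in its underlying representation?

'wind' shows [v] ~ [b] at the end of the stem ([nivɔ] vs [nib]).
But 'moon' keeps [v] in both environments ([nuvɔ], [nuv]), so there is no rule changing /v/ to [b] in isolation.
Therefore /b/ is basic and [v] is derived by intervocalic spirantization (voiced stops become fricatives between vowels).

/b/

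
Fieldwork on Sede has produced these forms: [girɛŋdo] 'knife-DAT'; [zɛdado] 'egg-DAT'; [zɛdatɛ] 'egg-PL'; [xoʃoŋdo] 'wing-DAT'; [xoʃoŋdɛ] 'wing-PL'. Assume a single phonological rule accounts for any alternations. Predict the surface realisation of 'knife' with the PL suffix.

[girɛŋdɛ]

The PL morpheme has two allomorphs, [-dɛ] and [-tɛ].
By contrast the DAT suffix keeps its initial [d] throughout — that segment must be underlying.
The PL suffix is therefore /-tɛ/ underlyingly, with post-nasal voicing: voiceless stops become voiced after a nasal.
After 'knife', which ends in a nasal, the suffix surfaces as [-dɛ], giving [girɛŋdɛ].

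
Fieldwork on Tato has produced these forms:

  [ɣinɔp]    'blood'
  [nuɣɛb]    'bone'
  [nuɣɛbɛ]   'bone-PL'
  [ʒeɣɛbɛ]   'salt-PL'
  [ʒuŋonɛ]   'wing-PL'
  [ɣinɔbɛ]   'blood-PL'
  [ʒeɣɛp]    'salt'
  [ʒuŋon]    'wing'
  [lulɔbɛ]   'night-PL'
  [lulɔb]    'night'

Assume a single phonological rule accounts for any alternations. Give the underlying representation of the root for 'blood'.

In [ɣinɔbɛ] and [ɣinɔp] the final segment of 'blood' alternates: [b] ~ [p].
Compare 'night', with invariant [b] in [lulɔbɛ] and [lulɔb]: an analysis with underlying /b/ and a rule producing [p] in isolation would wrongly predict alternation here too.
So /p/ is underlying, and a rule of intervocalic voicing — voiceless stops become voiced between vowels — gives [b].

/ɣinɔp/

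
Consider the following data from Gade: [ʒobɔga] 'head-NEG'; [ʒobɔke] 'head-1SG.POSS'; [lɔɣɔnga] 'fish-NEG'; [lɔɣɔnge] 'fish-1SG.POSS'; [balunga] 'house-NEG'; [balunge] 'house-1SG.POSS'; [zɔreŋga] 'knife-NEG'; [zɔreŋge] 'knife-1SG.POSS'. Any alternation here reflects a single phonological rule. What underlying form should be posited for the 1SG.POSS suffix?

/-ke/

The 1SG.POSS morpheme has two allomorphs, [-ge] and [-ke].
The NEG suffix, which begins with [g], is invariant after every stem; so [g] is not altered by any rule here.
So the underlying form is /-ke/, and voiceless stops become voiced after a nasal.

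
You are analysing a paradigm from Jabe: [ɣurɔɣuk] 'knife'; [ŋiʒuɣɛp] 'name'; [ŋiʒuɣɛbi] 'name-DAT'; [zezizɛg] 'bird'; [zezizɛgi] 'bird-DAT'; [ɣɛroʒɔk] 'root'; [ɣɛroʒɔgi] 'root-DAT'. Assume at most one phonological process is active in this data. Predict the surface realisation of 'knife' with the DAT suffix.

The root 'root' surfaces as [ɣɛroʒɔk] and [ɣɛroʒɔgi], with a stem-final [k] ~ [g] alternation.
Compare 'bird', with invariant [g] in [zezizɛg] and [zezizɛgi]: an analysis with underlying /g/ and a rule producing [k] in isolation would wrongly predict alternation here too.
The alternation reflects intervocalic voicing: voiceless stops become voiced between vowels. /k/ is underlying.
From [ɣurɔɣuk] the stem 'knife' is /ɣurɔɣuk/; between vowels this yields [ɣurɔɣugi].

[ɣurɔɣugi]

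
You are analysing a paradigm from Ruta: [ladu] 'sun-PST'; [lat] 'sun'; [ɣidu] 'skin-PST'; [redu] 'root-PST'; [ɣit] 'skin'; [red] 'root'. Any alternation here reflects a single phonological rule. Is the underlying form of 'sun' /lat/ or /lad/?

/lat/

The stem for 'sun' ends in [t] in [lat] but [d] in [ladu].
But 'root' keeps [d] in both environments ([red], [redu]), so there is no rule changing /d/ to [t] in isolation.
The alternation reflects intervocalic voicing: voiceless stops become voiced between vowels. /t/ is underlying.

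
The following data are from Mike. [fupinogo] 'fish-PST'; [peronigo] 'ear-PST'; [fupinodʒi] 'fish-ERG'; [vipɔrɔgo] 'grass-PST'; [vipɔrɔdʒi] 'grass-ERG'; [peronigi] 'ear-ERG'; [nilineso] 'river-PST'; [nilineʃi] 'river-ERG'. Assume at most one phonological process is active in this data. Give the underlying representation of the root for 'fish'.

/fupinodʒ/

In [fupinogo] and [fupinodʒi] the final segment of 'fish' alternates: [g] ~ [dʒ].
Compare 'ear', with invariant [g] in [peronigo] and [peronigi]: an analysis with underlying /g/ and a rule producing [dʒ] before the ERG suffix would wrongly predict alternation here too.
Therefore /dʒ/ is basic and [g] is derived by depalatalization (palato-alveolar /dʒ/ and /ʃ/ become [g] and [s] when no front vowel follows).
So 'fish' = /fupinodʒ/.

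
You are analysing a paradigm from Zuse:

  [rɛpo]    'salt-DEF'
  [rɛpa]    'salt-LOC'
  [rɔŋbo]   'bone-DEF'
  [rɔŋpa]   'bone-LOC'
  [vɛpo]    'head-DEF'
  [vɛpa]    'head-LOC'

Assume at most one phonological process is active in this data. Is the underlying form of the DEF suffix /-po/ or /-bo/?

/-bo/

The DEF suffix surfaces as [-bo] and [-po], depending on the final segment of the stem.
By contrast the LOC suffix keeps its initial [p] throughout — that segment must be underlying.
The DEF suffix is therefore /-bo/ underlyingly, with post-vocalic devoicing: voiced stops become voiceless after a vowel.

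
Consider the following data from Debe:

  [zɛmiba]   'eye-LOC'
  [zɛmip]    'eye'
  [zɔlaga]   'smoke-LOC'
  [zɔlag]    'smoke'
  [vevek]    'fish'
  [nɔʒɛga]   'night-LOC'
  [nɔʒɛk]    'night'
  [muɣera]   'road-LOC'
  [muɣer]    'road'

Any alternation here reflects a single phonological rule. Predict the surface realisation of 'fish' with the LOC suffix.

The stem for 'night' ends in [g] in [nɔʒɛga] but [k] in [nɔʒɛk].
But 'smoke' keeps [g] in both environments ([zɔlaga], [zɔlag]), so there is no rule changing /g/ to [k] in isolation.
Therefore /k/ is basic and [g] is derived by intervocalic voicing (voiceless stops become voiced between vowels).
The one attested form of 'fish', [vevek], shows underlying /vevek/. Applying the same rule between vowels gives [vevega].

[vevega]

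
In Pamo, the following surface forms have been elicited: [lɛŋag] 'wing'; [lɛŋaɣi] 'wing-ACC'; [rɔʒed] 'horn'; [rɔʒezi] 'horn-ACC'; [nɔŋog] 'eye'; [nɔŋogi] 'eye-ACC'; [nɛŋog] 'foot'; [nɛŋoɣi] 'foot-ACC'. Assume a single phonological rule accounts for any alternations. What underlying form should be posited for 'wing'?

/lɛŋaɣ/

The stem for 'wing' ends in [g] in [lɛŋag] but [ɣ] in [lɛŋaɣi].
Compare 'eye', with invariant [g] in [nɔŋog] and [nɔŋogi]: an analysis with underlying /g/ and a rule producing [ɣ] before the ACC suffix would wrongly predict alternation here too.
The alternation reflects word-final hardening: voiced fricatives become stops word-finally. /ɣ/ is underlying.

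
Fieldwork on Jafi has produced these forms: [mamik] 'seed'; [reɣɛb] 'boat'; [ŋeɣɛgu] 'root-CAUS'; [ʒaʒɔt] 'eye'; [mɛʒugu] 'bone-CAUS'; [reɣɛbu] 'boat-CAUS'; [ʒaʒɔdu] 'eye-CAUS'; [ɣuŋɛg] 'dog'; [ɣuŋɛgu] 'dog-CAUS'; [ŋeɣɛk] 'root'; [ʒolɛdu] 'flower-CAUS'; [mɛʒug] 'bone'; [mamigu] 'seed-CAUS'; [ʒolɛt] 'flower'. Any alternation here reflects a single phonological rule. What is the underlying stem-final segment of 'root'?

'root' shows [k] ~ [g] at the end of the stem ([ŋeɣɛk] vs [ŋeɣɛgu]).
But 'dog' keeps [g] in both environments ([ɣuŋɛg], [ɣuŋɛgu]), so there is no rule changing /g/ to [k] in isolation.
The underlying segment must be /k/; voiceless stops become voiced between vowels, yielding [g] there.

/k/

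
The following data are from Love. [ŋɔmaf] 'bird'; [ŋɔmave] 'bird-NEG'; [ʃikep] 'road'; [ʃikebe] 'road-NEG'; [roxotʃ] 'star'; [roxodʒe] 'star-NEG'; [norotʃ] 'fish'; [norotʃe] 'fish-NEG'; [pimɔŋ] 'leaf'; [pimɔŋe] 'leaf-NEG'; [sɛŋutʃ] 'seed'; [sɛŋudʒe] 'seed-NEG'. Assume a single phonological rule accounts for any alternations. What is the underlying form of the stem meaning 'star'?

In [roxotʃ] and [roxodʒe] the final segment of 'star' alternates: [tʃ] ~ [dʒ].
Compare 'fish', with invariant [tʃ] in [norotʃ] and [norotʃe]: an analysis with underlying /tʃ/ and a rule producing [dʒ] before the NEG suffix would wrongly predict alternation here too.
Therefore /dʒ/ is basic and [tʃ] is derived by word-final obstruent devoicing (voiced obstruents become voiceless word-finally).

/roxodʒ/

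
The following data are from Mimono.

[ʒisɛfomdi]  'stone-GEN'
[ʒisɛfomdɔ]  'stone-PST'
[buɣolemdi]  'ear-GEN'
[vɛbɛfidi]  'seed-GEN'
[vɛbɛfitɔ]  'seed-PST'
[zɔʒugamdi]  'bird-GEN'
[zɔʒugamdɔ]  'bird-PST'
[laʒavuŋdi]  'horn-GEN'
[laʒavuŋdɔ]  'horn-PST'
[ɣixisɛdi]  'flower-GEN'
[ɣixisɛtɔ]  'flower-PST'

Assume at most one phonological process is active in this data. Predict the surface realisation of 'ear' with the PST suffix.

The PST suffix surfaces as [-dɔ] and [-tɔ], depending on the final segment of the stem.
The GEN suffix, which begins with [d], is invariant after every stem; so [d] is not altered by any rule here.
The PST suffix is therefore /-tɔ/ underlyingly, with post-nasal voicing: voiceless stops become voiced after a nasal.
After 'ear', which ends in a nasal, the suffix surfaces as [-dɔ], giving [buɣolemdɔ].

[buɣolemdɔ]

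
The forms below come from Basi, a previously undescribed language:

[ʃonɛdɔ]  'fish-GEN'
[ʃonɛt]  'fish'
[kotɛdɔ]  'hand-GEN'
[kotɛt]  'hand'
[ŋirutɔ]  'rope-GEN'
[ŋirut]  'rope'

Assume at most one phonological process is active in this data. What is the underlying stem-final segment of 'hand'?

/d/

The root 'hand' surfaces as [kotɛdɔ] and [kotɛt], with a stem-final [d] ~ [t] alternation.
Compare 'rope', with invariant [t] in [ŋirutɔ] and [ŋirut]: an analysis with underlying /t/ and a rule producing [d] before the GEN suffix would wrongly predict alternation here too.
Therefore /d/ is basic and [t] is derived by word-final obstruent devoicing (voiced obstruents become voiceless word-finally).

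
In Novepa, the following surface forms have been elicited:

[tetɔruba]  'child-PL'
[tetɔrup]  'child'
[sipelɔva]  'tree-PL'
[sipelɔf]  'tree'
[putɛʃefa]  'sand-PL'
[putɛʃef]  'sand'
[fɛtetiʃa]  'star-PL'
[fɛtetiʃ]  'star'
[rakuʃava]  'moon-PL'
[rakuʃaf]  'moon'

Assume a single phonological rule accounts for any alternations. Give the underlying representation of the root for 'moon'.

/rakuʃav/

The stem for 'moon' ends in [v] in [rakuʃava] but [f] in [rakuʃaf].
Compare 'sand', with invariant [f] in [putɛʃefa] and [putɛʃef]: an analysis with underlying /f/ and a rule producing [v] before the PL suffix would wrongly predict alternation here too.
The underlying segment must be /v/; voiced obstruents become voiceless word-finally, yielding [f] there.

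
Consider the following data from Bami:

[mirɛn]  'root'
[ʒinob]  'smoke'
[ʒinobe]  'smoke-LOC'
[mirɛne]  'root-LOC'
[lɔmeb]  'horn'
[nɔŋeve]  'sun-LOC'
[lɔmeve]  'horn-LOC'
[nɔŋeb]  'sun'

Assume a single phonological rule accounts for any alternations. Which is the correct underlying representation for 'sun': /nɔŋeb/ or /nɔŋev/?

/nɔŋev/

In [nɔŋeve] and [nɔŋeb] the final segment of 'sun' alternates: [v] ~ [b].
The stem 'smoke' ([ʒinobe], [ʒinob]) shows [b] unchanged in both environments, so [b] cannot be basic with [v] derived before the LOC suffix.
Therefore /v/ is basic and [b] is derived by word-final hardening (voiced fricatives become stops word-finally).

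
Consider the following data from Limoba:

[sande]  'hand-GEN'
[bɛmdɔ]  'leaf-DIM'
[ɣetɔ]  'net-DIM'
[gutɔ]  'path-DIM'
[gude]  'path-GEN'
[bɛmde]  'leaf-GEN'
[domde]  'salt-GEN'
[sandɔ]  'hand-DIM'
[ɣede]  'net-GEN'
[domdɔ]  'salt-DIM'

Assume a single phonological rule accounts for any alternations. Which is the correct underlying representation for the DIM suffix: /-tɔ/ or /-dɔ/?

/-tɔ/

The DIM suffix surfaces as [-dɔ] and [-tɔ], depending on the final segment of the stem.
The GEN suffix, which begins with [d], is invariant after every stem; so [d] is not altered by any rule here.
So the underlying form is /-tɔ/, and voiceless stops become voiced after a nasal.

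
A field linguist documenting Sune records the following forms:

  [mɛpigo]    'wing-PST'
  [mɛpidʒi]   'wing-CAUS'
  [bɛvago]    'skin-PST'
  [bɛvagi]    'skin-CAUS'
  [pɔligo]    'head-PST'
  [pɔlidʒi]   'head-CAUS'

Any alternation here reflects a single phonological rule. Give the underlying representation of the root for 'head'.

/pɔlidʒ/

'head' shows [g] ~ [dʒ] at the end of the stem ([pɔligo] vs [pɔlidʒi]).
Compare 'skin', with invariant [g] in [bɛvago] and [bɛvagi]: an analysis with underlying /g/ and a rule producing [dʒ] before the CAUS suffix would wrongly predict alternation here too.
The alternation reflects depalatalization: palato-alveolar /dʒ/ becomes [g] when no front vowel follows. /dʒ/ is underlying.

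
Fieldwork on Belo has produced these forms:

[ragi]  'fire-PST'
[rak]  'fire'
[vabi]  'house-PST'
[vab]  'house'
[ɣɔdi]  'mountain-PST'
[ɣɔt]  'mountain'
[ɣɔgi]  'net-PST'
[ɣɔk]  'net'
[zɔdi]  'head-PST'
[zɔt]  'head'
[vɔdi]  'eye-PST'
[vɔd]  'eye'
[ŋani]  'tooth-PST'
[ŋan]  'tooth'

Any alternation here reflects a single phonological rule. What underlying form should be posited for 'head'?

/zɔt/

'head' shows [d] ~ [t] at the end of the stem ([zɔdi] vs [zɔt]).
The stem 'eye' ([vɔdi], [vɔd]) shows [d] unchanged in both environments, so [d] cannot be basic with [t] derived in isolation.
The underlying segment must be /t/; voiceless stops become voiced between vowels, yielding [d] there.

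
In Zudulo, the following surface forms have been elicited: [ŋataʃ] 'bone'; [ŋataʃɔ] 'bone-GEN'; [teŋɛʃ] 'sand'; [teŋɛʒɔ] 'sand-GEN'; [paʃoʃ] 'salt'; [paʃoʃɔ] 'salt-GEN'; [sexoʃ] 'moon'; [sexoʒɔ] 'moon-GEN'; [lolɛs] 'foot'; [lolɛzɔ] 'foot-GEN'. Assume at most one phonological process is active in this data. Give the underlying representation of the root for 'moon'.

'moon' shows [ʃ] ~ [ʒ] at the end of the stem ([sexoʃ] vs [sexoʒɔ]).
The stem 'bone' ([ŋataʃ], [ŋataʃɔ]) shows [ʃ] unchanged in both environments, so [ʃ] cannot be basic with [ʒ] derived before the GEN suffix.
The underlying segment must be /ʒ/; voiced obstruents become voiceless word-finally, yielding [ʃ] there.

/sexoʒ/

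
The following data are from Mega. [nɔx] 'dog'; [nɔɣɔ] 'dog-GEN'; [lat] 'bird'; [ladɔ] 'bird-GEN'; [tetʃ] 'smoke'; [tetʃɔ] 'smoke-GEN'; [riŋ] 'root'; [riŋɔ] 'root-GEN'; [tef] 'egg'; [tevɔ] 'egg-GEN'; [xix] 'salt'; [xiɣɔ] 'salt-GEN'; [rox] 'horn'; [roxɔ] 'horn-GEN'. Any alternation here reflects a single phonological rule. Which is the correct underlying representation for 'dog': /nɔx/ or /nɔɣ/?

The root 'dog' surfaces as [nɔx] and [nɔɣɔ], with a stem-final [x] ~ [ɣ] alternation.
Compare 'horn', with invariant [x] in [rox] and [roxɔ]: an analysis with underlying /x/ and a rule producing [ɣ] before the GEN suffix would wrongly predict alternation here too.
So /ɣ/ is underlying, and a rule of word-final obstruent devoicing — voiced obstruents become voiceless word-finally — gives [x].

/nɔɣ/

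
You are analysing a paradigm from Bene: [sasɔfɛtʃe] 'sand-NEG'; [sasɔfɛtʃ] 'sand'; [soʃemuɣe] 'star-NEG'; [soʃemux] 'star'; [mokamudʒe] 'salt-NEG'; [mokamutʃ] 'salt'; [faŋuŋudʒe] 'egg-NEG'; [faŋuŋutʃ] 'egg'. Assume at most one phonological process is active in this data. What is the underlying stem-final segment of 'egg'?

In [faŋuŋudʒe] and [faŋuŋutʃ] the final segment of 'egg' alternates: [dʒ] ~ [tʃ].
But 'sand' keeps [tʃ] in both environments ([sasɔfɛtʃe], [sasɔfɛtʃ]), so there is no rule changing /tʃ/ to [dʒ] before the NEG suffix.
So /dʒ/ is underlying, and a rule of word-final obstruent devoicing — voiced obstruents become voiceless word-finally — gives [tʃ].

/dʒ/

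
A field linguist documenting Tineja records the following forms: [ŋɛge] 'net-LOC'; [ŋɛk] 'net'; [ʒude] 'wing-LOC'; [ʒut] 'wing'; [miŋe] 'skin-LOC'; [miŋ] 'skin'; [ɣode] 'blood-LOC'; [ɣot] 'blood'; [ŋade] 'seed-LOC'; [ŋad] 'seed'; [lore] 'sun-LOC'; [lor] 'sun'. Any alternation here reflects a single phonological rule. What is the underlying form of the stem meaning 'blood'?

'blood' shows [d] ~ [t] at the end of the stem ([ɣode] vs [ɣot]).
If /d/ were underlying and a rule turned it into [t] in isolation, 'seed' would also alternate; but it has [d] in both [ŋade] and [ŋad].
So /t/ is underlying, and a rule of intervocalic voicing — voiceless stops become voiced between vowels — gives [d].

/ɣot/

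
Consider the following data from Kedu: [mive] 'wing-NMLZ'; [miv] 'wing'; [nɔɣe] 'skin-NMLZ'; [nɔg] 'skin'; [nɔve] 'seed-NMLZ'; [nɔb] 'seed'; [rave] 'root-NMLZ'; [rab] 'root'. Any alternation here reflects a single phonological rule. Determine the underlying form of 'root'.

The stem for 'root' ends in [v] in [rave] but [b] in [rab].
Compare 'wing', with invariant [v] in [mive] and [miv]: an analysis with underlying /v/ and a rule producing [b] in isolation would wrongly predict alternation here too.
Therefore /b/ is basic and [v] is derived by intervocalic spirantization (voiced stops become fricatives between vowels).

/rab/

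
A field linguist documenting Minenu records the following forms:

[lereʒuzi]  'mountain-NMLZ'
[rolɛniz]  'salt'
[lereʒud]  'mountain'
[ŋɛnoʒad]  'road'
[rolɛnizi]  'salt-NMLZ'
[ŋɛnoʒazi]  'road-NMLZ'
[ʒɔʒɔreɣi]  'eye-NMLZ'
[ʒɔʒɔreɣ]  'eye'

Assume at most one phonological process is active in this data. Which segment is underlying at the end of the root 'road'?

/d/

In [ŋɛnoʒad] and [ŋɛnoʒazi] the final segment of 'road' alternates: [d] ~ [z].
The stem 'salt' ([rolɛniz], [rolɛnizi]) shows [z] unchanged in both environments, so [z] cannot be basic with [d] derived in isolation.
The underlying segment must be /d/; voiced stops become fricatives between vowels, yielding [z] there.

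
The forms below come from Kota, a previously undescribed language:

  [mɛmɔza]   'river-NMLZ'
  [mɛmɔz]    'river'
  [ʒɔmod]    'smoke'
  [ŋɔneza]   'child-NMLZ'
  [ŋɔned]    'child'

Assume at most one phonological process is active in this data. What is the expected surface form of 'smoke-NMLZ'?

[ʒɔmoza]

The stem for 'child' ends in [z] in [ŋɔneza] but [d] in [ŋɔned].
The stem 'river' ([mɛmɔza], [mɛmɔz]) shows [z] unchanged in both environments, so [z] cannot be basic with [d] derived in isolation.
The underlying segment must be /d/; voiced stops become fricatives between vowels, yielding [z] there.
The one attested form of 'smoke', [ʒɔmod], shows underlying /ʒɔmod/. Applying the same rule between vowels gives [ʒɔmoza].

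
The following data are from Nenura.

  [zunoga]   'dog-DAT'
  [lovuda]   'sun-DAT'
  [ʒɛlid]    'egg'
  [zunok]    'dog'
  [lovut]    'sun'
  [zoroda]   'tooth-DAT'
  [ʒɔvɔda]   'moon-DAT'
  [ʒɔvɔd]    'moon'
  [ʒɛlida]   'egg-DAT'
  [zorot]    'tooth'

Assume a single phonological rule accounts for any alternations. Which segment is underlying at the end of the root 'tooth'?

In [zoroda] and [zorot] the final segment of 'tooth' alternates: [d] ~ [t].
But 'moon' keeps [d] in both environments ([ʒɔvɔda], [ʒɔvɔd]), so there is no rule changing /d/ to [t] in isolation.
The alternation reflects intervocalic voicing: voiceless stops become voiced between vowels. /t/ is underlying.

/t/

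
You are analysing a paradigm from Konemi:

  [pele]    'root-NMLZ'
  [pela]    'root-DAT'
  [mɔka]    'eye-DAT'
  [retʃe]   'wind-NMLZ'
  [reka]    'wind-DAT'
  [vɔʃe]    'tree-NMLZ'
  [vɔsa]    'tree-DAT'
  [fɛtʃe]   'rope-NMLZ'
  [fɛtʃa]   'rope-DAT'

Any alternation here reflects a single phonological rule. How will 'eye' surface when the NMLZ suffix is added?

[mɔtʃe]

In [retʃe] and [reka] the final segment of 'wind' alternates: [tʃ] ~ [k].
If /tʃ/ were underlying and a rule turned it into [k] before the DAT suffix, 'rope' would also alternate; but it has [tʃ] in both [fɛtʃe] and [fɛtʃa].
The alternation reflects palatalization before a front vowel: /k/ and /s/ become palato-alveolar [tʃ] and [ʃ] before a front vowel. /k/ is underlying.
The one attested form of 'eye', [mɔka], shows underlying /mɔk/. Applying the same rule before a front vowel gives [mɔtʃe].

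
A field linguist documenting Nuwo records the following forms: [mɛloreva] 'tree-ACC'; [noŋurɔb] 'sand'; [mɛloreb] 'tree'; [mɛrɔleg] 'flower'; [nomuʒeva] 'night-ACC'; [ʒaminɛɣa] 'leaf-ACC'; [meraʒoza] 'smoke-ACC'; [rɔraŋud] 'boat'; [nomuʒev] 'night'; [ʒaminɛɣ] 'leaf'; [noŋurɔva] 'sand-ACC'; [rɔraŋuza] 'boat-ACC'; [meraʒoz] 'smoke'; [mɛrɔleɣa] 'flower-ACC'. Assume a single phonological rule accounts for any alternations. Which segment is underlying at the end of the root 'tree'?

In [mɛloreb] and [mɛloreva] the final segment of 'tree' alternates: [b] ~ [v].
Compare 'night', with invariant [v] in [nomuʒev] and [nomuʒeva]: an analysis with underlying /v/ and a rule producing [b] in isolation would wrongly predict alternation here too.
The underlying segment must be /b/; voiced stops become fricatives between vowels, yielding [v] there.

/b/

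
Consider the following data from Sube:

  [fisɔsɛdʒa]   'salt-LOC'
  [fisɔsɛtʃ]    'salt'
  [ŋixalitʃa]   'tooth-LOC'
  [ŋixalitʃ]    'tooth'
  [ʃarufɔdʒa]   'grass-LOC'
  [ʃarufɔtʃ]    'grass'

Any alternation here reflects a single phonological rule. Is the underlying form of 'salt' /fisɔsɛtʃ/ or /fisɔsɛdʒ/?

In [fisɔsɛdʒa] and [fisɔsɛtʃ] the final segment of 'salt' alternates: [dʒ] ~ [tʃ].
But 'tooth' keeps [tʃ] in both environments ([ŋixalitʃa], [ŋixalitʃ]), so there is no rule changing /tʃ/ to [dʒ] before the LOC suffix.
The underlying segment must be /dʒ/; voiced obstruents become voiceless word-finally, yielding [tʃ] there.

/fisɔsɛdʒ/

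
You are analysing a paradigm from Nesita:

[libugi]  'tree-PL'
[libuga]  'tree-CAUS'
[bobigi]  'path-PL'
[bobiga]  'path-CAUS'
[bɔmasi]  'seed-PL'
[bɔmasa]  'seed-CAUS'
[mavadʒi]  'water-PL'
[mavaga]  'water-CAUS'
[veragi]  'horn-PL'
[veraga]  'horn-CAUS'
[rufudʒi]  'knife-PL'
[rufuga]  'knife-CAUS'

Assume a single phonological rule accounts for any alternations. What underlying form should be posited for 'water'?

/mavadʒ/

'water' shows [dʒ] ~ [g] at the end of the stem ([mavadʒi] vs [mavaga]).
The stem 'tree' ([libugi], [libuga]) shows [g] unchanged in both environments, so [g] cannot be basic with [dʒ] derived before the PL suffix.
The alternation reflects depalatalization: palato-alveolar /dʒ/ becomes [g] when no front vowel follows. /dʒ/ is underlying.
So 'water' = /mavadʒ/.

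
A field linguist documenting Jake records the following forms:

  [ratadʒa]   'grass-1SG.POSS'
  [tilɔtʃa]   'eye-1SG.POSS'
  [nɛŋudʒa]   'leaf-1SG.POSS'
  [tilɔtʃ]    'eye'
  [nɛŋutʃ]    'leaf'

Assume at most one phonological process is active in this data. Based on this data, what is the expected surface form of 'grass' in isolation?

[ratatʃ]

In [nɛŋudʒa] and [nɛŋutʃ] the final segment of 'leaf' alternates: [dʒ] ~ [tʃ].
Compare 'eye', with invariant [tʃ] in [tilɔtʃa] and [tilɔtʃ]: an analysis with underlying /tʃ/ and a rule producing [dʒ] before the 1SG.POSS suffix would wrongly predict alternation here too.
The underlying segment must be /dʒ/; voiced obstruents become voiceless word-finally, yielding [tʃ] there.
The one attested form of 'grass', [ratadʒa], shows underlying /ratadʒ/. Applying the same rule word-finally gives [ratatʃ].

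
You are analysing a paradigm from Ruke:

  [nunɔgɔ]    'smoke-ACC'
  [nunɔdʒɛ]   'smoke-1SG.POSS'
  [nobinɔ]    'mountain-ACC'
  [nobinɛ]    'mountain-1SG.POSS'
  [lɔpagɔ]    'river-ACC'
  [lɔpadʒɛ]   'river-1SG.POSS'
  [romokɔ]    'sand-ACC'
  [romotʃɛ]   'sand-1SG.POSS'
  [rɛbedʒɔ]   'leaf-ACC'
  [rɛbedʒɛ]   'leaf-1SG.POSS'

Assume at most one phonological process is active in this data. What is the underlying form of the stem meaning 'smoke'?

The root 'smoke' surfaces as [nunɔgɔ] and [nunɔdʒɛ], with a stem-final [g] ~ [dʒ] alternation.
Compare 'leaf', with invariant [dʒ] in [rɛbedʒɔ] and [rɛbedʒɛ]: an analysis with underlying /dʒ/ and a rule producing [g] before the ACC suffix would wrongly predict alternation here too.
The underlying segment must be /g/; /k/ and /g/ become palato-alveolar [tʃ] and [dʒ] before a front vowel, yielding [dʒ] there.
The underlying form of 'smoke' is therefore /nunɔg/.

/nunɔg/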